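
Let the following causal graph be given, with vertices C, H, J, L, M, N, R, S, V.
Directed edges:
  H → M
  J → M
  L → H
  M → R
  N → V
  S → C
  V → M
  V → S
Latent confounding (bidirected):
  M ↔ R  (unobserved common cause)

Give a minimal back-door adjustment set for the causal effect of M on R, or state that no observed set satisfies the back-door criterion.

desc(M)\{M}={R}; candidates ⊆ {C,H,J,L,N,S,V}.
M↔R: latent back-door arc(s) into M.
size 0: {}; under {} M still reaches {C,H,J,L,N,R,S,V} ∋ R.
size 1: {C}, {H}, {J} …(+4); under {C} M still reaches {H,J,L,N,R,S,V} ∋ R.
size 2: {C,H}, {C,J}, {C,L} …(+18); under {C,H} M still reaches {J,N,R,S,V} ∋ R.
M↔R cannot be blocked by any observed set — no back-door set.

M→R: no observed back-door set.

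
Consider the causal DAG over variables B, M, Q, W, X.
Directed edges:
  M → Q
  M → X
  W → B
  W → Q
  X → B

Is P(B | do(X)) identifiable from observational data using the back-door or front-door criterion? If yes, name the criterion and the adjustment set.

desc(X)\{X}={B}; candidates ⊆ {M,Q,W}.
∅: X⊥B given ∅ in G with X→· removed — back-door holds.
P(B|do(X)) = P(B|X) — no adjustment needed.

P(B|do(X)): backdoor, adjust for ∅.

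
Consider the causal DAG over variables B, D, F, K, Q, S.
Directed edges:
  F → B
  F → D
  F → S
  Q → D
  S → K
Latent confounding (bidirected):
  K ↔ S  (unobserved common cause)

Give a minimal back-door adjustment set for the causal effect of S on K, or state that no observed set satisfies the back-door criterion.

desc(S)\{S}={K}; candidates ⊆ {B,D,F,Q}.
S↔K: latent back-door arc(s) into S.
size 0: {}; under {} S still reaches {B,D,F,K} ∋ K.
size 1: {B}, {D}, {F} …(+1); under {B} S still reaches {D,F,K} ∋ K.
size 2: {B,D}, {B,F}, {B,Q} …(+3); under {B,D} S still reaches {F,K,Q} ∋ K.
S↔K cannot be blocked by any observed set — no back-door set.

S→K: no observed back-door set.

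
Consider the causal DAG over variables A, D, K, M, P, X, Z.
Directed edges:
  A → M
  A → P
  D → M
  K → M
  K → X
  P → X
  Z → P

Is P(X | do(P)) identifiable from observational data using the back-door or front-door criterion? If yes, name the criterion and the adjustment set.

P(X|do(P)): backdoor, adjust for ∅.

desc(P)\{P}={X}; candidates ⊆ {A,D,K,M,Z}.
∅: P⊥X given ∅ in G with P→· removed — back-door holds.
P(X|do(P)) = P(X|P) — no adjustment needed.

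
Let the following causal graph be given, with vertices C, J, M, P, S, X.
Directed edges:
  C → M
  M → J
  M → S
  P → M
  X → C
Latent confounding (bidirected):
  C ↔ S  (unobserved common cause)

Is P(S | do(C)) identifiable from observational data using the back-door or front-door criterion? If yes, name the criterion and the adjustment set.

P(S|do(C)): frontdoor, adjust for {M}.

desc(C)\{C}={J,M,S}; candidates ⊆ {P,X}.
C↔S: latent back-door arc(s) into C.
size 0: {}; under {} C still reaches {S,X} ∋ S.
size 1: {P}, {X}; under {P} C still reaches {S,X} ∋ S.
size 2: {P,X}; under {P,X} C still reaches {S} ∋ S.
C↔S cannot be blocked by any observed set — no back-door set.
{M}: (i) intercepts every directed C→S path; (ii) no back-door C→{M}; (iii) {C} blocks every back-door {M}→S. Front-door holds.
P(S|do(C)) = Σ_{M} P(M|C) Σ_{C'} P(S|M,C')P(C').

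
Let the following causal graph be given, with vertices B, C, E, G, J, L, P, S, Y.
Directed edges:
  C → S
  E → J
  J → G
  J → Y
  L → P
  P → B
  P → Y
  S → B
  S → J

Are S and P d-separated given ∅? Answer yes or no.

Yes — S ⊥ P | ∅.

Bayes-Ball from S | ∅ reaches {B,C,G,J,Y}.
P ∉ reach(S|∅) ⇒ S ⊥ P | ∅.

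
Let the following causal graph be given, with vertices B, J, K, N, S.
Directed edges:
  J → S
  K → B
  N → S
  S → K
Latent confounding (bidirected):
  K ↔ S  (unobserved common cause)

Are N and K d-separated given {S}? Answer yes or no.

Bayes-Ball from N | {S} reaches {B,J,K}.
K ∈ reach(N|{S}) ⇒ N ⊥̸ K | {S}.

No — N and K are d-connected given {S}.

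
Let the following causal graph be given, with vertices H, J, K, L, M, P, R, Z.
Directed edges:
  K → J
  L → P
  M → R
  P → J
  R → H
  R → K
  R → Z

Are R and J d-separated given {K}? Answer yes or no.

Yes — R ⊥ J | {K}.

Bayes-Ball from R | {K} reaches {H,M,Z}.
J ∉ reach(R|{K}) ⇒ R ⊥ J | {K}.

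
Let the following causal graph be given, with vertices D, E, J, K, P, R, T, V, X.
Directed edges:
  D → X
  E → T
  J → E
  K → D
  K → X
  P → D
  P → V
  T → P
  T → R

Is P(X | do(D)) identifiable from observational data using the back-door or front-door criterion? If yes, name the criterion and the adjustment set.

P(X|do(D)): backdoor, adjust for {K}.

desc(D)\{D}={X}; candidates ⊆ {E,J,K,P,R,T,V}.
size 0: {}; under {} D still reaches {E,J,K,P,R,T,V,X} ∋ X.
{K}: D⊥X given {K} in G with D→· removed — back-door holds.
P(X|do(D)) = Σ_{K} P(X|D,K)·P(K).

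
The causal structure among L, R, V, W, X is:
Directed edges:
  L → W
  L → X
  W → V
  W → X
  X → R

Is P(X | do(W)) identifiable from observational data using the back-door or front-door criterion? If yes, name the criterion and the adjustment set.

desc(W)\{W}={R,V,X}; candidates ⊆ {L}.
size 0: {}; under {} W still reaches {L,R,X} ∋ X.
{L}: W⊥X given {L} in G with W→· removed — back-door holds.
P(X|do(W)) = Σ_{L} P(X|W,L)·P(L).

P(X|do(W)): backdoor, adjust for {L}.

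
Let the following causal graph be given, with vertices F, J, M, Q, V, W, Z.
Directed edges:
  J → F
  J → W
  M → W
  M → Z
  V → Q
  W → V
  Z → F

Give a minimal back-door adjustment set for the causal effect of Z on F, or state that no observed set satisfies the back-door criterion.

desc(Z)\{Z}={F}; candidates ⊆ {J,M,Q,V,W}.
∅: Z⊥F given ∅ in G with Z→· removed — back-door holds.

Z→F: minimal back-door set ∅.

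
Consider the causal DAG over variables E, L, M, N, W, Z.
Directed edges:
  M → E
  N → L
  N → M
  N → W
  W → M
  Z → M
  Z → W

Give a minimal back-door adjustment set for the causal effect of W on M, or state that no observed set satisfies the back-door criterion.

W→M: minimal back-door set {N, Z}.

desc(W)\{W}={E,M}; candidates ⊆ {L,N,Z}.
size 0: {}; under {} W still reaches {E,L,M,N,Z} ∋ M.
size 1: {L}, {N}, {Z}; under {L} W still reaches {E,M,N,Z} ∋ M.
{N,Z}: W⊥M given {N,Z} in G with W→· removed — back-door holds.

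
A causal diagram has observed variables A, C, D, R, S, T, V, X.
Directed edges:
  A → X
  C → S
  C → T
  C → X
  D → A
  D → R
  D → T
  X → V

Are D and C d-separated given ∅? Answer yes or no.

Bayes-Ball from D | ∅ reaches {A,R,T,V,X}.
C ∉ reach(D|∅) ⇒ D ⊥ C | ∅.

Yes — D ⊥ C | ∅.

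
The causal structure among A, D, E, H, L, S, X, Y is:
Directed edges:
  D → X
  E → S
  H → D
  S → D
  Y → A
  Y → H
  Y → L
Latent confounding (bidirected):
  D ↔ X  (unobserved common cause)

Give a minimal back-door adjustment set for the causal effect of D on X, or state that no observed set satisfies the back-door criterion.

desc(D)\{D}={X}; candidates ⊆ {A,E,H,L,S,Y}.
D↔X: latent back-door arc(s) into D.
size 0: {}; under {} D still reaches {A,E,H,L,S,X,Y} ∋ X.
size 1: {A}, {E}, {H} …(+3); under {A} D still reaches {E,H,L,S,X,Y} ∋ X.
size 2: {A,E}, {A,H}, {A,L} …(+12); under {A,E} D still reaches {H,L,S,X,Y} ∋ X.
D↔X cannot be blocked by any observed set — no back-door set.

D→X: no observed back-door set.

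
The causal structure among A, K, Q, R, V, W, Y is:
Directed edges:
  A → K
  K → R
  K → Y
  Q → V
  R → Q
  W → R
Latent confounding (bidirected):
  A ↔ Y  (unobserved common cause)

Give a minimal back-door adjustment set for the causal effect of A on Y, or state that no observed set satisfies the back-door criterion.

A→Y: no observed back-door set.

desc(A)\{A}={K,Q,R,V,Y}; candidates ⊆ {W}.
A↔Y: latent back-door arc(s) into A.
size 0: {}; under {} A still reaches {Y} ∋ Y.
size 1: {W}; under {W} A still reaches {Y} ∋ Y.
A↔Y cannot be blocked by any observed set — no back-door set.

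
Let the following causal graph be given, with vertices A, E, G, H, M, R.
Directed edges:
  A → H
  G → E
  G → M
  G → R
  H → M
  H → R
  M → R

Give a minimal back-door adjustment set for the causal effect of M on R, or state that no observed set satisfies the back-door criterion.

desc(M)\{M}={R}; candidates ⊆ {A,E,G,H}.
size 0: {}; under {} M still reaches {A,E,G,H,R} ∋ R.
size 1: {A}, {E}, {G} …(+1); under {A} M still reaches {E,G,H,R} ∋ R.
{G,H}: M⊥R given {G,H} in G with M→· removed — back-door holds.

M→R: minimal back-door set {G, H}.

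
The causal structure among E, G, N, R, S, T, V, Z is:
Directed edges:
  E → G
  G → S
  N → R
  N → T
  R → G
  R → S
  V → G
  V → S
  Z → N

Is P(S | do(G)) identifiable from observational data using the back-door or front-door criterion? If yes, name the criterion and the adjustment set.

desc(G)\{G}={S}; candidates ⊆ {E,N,R,T,V,Z}.
size 0: {}; under {} G still reaches {E,N,R,S,T,V,Z} ∋ S.
size 1: {E}, {N}, {R} …(+3); under {E} G still reaches {N,R,S,T,V,Z} ∋ S.
{R,V}: G⊥S given {R,V} in G with G→· removed — back-door holds.
P(S|do(G)) = Σ_{R,V} P(S|G,R,V)·P(R,V).

P(S|do(G)): backdoor, adjust for {R, V}.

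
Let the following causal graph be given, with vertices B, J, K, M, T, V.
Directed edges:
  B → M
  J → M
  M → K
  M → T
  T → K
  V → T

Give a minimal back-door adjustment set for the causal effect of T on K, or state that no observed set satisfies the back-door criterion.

T→K: minimal back-door set {M}.

desc(T)\{T}={K}; candidates ⊆ {B,J,M,V}.
size 0: {}; under {} T still reaches {B,J,K,M,V} ∋ K.
{M}: T⊥K given {M} in G with T→· removed — back-door holds.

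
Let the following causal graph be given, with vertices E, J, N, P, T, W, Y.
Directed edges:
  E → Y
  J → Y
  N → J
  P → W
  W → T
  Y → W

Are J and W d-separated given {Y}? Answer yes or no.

Yes — J ⊥ W | {Y}.

Bayes-Ball from J | {Y} reaches {E,N}.
W ∉ reach(J|{Y}) ⇒ J ⊥ W | {Y}.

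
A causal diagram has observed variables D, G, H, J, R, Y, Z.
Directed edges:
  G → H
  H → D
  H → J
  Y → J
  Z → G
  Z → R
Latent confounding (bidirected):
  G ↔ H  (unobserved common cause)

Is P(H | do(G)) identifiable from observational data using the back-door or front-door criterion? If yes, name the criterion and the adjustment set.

desc(G)\{G}={D,H,J}; candidates ⊆ {R,Y,Z}.
G↔H: latent back-door arc(s) into G.
size 0: {}; under {} G still reaches {D,H,J,R,Z} ∋ H.
size 1: {R}, {Y}, {Z}; under {R} G still reaches {D,H,J,Z} ∋ H.
size 2: {R,Y}, {R,Z}, {Y,Z}; under {R,Y} G still reaches {D,H,J,Z} ∋ H.
G↔H cannot be blocked by any observed set — no back-door set.
No mediator lies on a directed G→…→H path.
Neither criterion identifies P(H|do(G)) in this graph.

P(H|do(G)): not identifiable (no BD/FD set).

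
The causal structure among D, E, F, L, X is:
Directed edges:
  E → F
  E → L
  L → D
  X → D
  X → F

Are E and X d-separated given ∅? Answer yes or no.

Bayes-Ball from E | ∅ reaches {D,F,L}.
X ∉ reach(E|∅) ⇒ E ⊥ X | ∅.

Yes — E ⊥ X | ∅.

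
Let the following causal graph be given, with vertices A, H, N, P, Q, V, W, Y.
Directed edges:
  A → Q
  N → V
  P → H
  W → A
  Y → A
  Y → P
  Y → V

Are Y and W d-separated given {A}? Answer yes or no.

Bayes-Ball from Y | {A} reaches {H,P,V,W}.
W ∈ reach(Y|{A}) ⇒ Y ⊥̸ W | {A}.

No — Y and W are d-connected given {A}.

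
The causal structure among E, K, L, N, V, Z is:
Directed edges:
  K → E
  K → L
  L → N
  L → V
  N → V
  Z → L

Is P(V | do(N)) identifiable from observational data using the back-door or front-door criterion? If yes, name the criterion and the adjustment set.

desc(N)\{N}={V}; candidates ⊆ {E,K,L,Z}.
size 0: {}; under {} N still reaches {E,K,L,V,Z} ∋ V.
{L}: N⊥V given {L} in G with N→· removed — back-door holds.
P(V|do(N)) = Σ_{L} P(V|N,L)·P(L).

P(V|do(N)): backdoor, adjust for {L}.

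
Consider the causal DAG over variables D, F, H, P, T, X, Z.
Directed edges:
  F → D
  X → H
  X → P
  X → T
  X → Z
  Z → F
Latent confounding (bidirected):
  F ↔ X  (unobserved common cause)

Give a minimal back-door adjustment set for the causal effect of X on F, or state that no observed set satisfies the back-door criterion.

X→F: no observed back-door set.

desc(X)\{X}={D,F,H,P,T,Z}; candidates ⊆ {—}.
X↔F: latent back-door arc(s) into X.
size 0: {}; under {} X still reaches {D,F} ∋ F.
X↔F cannot be blocked by any observed set — no back-door set.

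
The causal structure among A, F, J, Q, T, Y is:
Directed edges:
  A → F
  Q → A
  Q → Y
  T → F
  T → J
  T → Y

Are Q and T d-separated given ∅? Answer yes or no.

Bayes-Ball from Q | ∅ reaches {A,F,Y}.
T ∉ reach(Q|∅) ⇒ Q ⊥ T | ∅.

Yes — Q ⊥ T | ∅.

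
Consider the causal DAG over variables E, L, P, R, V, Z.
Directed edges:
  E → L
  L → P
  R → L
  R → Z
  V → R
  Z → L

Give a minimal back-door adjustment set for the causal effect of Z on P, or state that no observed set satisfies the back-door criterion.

desc(Z)\{Z}={L,P}; candidates ⊆ {E,R,V}.
size 0: {}; under {} Z still reaches {L,P,R,V} ∋ P.
{R}: Z⊥P given {R} in G with Z→· removed — back-door holds.

Z→P: minimal back-door set {R}.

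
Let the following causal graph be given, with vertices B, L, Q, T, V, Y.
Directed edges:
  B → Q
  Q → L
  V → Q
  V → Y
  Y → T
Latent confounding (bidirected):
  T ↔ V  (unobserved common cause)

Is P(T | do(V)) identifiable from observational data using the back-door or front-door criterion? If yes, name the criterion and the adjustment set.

P(T|do(V)): frontdoor, adjust for {Y}.

desc(V)\{V}={L,Q,T,Y}; candidates ⊆ {B}.
V↔T: latent back-door arc(s) into V.
size 0: {}; under {} V still reaches {T} ∋ T.
size 1: {B}; under {B} V still reaches {T} ∋ T.
V↔T cannot be blocked by any observed set — no back-door set.
{Y}: (i) intercepts every directed V→T path; (ii) no back-door V→{Y}; (iii) {V} blocks every back-door {Y}→T. Front-door holds.
P(T|do(V)) = Σ_{Y} P(Y|V) Σ_{V'} P(T|Y,V')P(V').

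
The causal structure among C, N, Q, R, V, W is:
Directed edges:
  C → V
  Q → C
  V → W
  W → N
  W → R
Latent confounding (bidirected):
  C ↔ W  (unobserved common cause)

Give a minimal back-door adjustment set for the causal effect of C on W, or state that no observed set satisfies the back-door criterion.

desc(C)\{C}={N,R,V,W}; candidates ⊆ {Q}.
C↔W: latent back-door arc(s) into C.
size 0: {}; under {} C still reaches {N,Q,R,W} ∋ W.
size 1: {Q}; under {Q} C still reaches {N,R,W} ∋ W.
C↔W cannot be blocked by any observed set — no back-door set.

C→W: no observed back-door set.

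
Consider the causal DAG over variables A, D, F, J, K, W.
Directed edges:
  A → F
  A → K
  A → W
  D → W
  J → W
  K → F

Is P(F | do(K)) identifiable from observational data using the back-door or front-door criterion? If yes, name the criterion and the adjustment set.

P(F|do(K)): backdoor, adjust for {A}.

desc(K)\{K}={F}; candidates ⊆ {A,D,J,W}.
size 0: {}; under {} K still reaches {A,F,W} ∋ F.
{A}: K⊥F given {A} in G with K→· removed — back-door holds.
P(F|do(K)) = Σ_{A} P(F|K,A)·P(A).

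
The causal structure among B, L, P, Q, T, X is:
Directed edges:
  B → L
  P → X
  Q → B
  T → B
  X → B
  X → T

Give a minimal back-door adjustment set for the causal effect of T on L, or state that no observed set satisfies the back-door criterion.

desc(T)\{T}={B,L}; candidates ⊆ {P,Q,X}.
size 0: {}; under {} T still reaches {B,L,P,X} ∋ L.
{X}: T⊥L given {X} in G with T→· removed — back-door holds.

T→L: minimal back-door set {X}.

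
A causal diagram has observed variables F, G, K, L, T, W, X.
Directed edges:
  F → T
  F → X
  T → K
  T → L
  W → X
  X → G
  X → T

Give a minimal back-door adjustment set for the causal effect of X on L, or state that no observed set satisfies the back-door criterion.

X→L: minimal back-door set {F}.

desc(X)\{X}={G,K,L,T}; candidates ⊆ {F,W}.
size 0: {}; under {} X still reaches {F,K,L,T,W} ∋ L.
{F}: X⊥L given {F} in G with X→· removed — back-door holds.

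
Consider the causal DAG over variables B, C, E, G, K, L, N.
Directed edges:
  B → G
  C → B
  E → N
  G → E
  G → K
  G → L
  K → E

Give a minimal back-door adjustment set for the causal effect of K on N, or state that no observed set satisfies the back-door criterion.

desc(K)\{K}={E,N}; candidates ⊆ {B,C,G,L}.
size 0: {}; under {} K still reaches {B,C,E,G,L,N} ∋ N.
{G}: K⊥N given {G} in G with K→· removed — back-door holds.

K→N: minimal back-door set {G}.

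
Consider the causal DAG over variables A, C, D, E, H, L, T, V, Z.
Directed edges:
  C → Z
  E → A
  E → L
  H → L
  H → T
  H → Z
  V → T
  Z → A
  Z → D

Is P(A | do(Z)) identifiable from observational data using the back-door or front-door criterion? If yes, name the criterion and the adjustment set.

desc(Z)\{Z}={A,D}; candidates ⊆ {C,E,H,L,T,V}.
∅: Z⊥A given ∅ in G with Z→· removed — back-door holds.
P(A|do(Z)) = P(A|Z) — no adjustment needed.

P(A|do(Z)): backdoor, adjust for ∅.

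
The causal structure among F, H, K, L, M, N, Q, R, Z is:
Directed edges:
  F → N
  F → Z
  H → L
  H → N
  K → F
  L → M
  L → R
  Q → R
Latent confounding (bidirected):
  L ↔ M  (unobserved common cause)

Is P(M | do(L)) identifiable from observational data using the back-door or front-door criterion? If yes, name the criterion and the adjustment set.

desc(L)\{L}={M,R}; candidates ⊆ {F,H,K,N,Q,Z}.
L↔M: latent back-door arc(s) into L.
size 0: {}; under {} L still reaches {H,M,N} ∋ M.
size 1: {F}, {H}, {K} …(+3); under {F} L still reaches {H,M,N} ∋ M.
size 2: {F,H}, {F,K}, {F,N} …(+12); under {F,H} L still reaches {M} ∋ M.
L↔M cannot be blocked by any observed set — no back-door set.
No mediator lies on a directed L→…→M path.
Neither criterion identifies P(M|do(L)) in this graph.

P(M|do(L)): not identifiable (no BD/FD set).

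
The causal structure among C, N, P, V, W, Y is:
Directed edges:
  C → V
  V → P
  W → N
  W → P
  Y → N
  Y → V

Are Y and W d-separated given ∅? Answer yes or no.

Bayes-Ball from Y | ∅ reaches {N,P,V}.
W ∉ reach(Y|∅) ⇒ Y ⊥ W | ∅.

Yes — Y ⊥ W | ∅.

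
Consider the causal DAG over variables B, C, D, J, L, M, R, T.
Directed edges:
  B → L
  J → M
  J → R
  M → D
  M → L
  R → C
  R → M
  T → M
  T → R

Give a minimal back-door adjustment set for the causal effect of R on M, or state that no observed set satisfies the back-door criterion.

R→M: minimal back-door set {J, T}.

desc(R)\{R}={C,D,L,M}; candidates ⊆ {B,J,T}.
size 0: {}; under {} R still reaches {D,J,L,M,T} ∋ M.
size 1: {B}, {J}, {T}; under {B} R still reaches {D,J,L,M,T} ∋ M.
{J,T}: R⊥M given {J,T} in G with R→· removed — back-door holds.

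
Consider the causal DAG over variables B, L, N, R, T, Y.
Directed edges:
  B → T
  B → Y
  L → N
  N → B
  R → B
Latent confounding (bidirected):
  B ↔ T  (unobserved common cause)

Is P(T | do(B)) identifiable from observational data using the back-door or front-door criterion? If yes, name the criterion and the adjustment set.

P(T|do(B)): not identifiable (no BD/FD set).

desc(B)\{B}={T,Y}; candidates ⊆ {L,N,R}.
B↔T: latent back-door arc(s) into B.
size 0: {}; under {} B still reaches {L,N,R,T} ∋ T.
size 1: {L}, {N}, {R}; under {L} B still reaches {N,R,T} ∋ T.
size 2: {L,N}, {L,R}, {N,R}; under {L,N} B still reaches {R,T} ∋ T.
B↔T cannot be blocked by any observed set — no back-door set.
No mediator lies on a directed B→…→T path.
Neither criterion identifies P(T|do(B)) in this graph.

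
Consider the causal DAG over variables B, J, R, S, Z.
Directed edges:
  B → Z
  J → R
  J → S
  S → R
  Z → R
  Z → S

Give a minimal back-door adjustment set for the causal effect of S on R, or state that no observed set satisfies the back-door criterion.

S→R: minimal back-door set {J, Z}.

desc(S)\{S}={R}; candidates ⊆ {B,J,Z}.
size 0: {}; under {} S still reaches {B,J,R,Z} ∋ R.
size 1: {B}, {J}, {Z}; under {B} S still reaches {J,R,Z} ∋ R.
{J,Z}: S⊥R given {J,Z} in G with S→· removed — back-door holds.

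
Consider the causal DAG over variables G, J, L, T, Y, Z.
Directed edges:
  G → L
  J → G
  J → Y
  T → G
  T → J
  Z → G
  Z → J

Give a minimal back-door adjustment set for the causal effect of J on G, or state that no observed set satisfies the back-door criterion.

J→G: minimal back-door set {T, Z}.

desc(J)\{J}={G,L,Y}; candidates ⊆ {T,Z}.
size 0: {}; under {} J still reaches {G,L,T,Z} ∋ G.
size 1: {T}, {Z}; under {T} J still reaches {G,L,Z} ∋ G.
{T,Z}: J⊥G given {T,Z} in G with J→· removed — back-door holds.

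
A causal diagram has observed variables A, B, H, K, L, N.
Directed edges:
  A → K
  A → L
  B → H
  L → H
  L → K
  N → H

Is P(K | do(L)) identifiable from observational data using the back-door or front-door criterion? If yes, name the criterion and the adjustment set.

P(K|do(L)): backdoor, adjust for {A}.

desc(L)\{L}={H,K}; candidates ⊆ {A,B,N}.
size 0: {}; under {} L still reaches {A,K} ∋ K.
{A}: L⊥K given {A} in G with L→· removed — back-door holds.
P(K|do(L)) = Σ_{A} P(K|L,A)·P(A).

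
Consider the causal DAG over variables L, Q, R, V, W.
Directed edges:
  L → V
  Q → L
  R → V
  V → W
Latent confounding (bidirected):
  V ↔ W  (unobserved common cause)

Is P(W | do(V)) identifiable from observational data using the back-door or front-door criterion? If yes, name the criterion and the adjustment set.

P(W|do(V)): not identifiable (no BD/FD set).

desc(V)\{V}={W}; candidates ⊆ {L,Q,R}.
V↔W: latent back-door arc(s) into V.
size 0: {}; under {} V still reaches {L,Q,R,W} ∋ W.
size 1: {L}, {Q}, {R}; under {L} V still reaches {R,W} ∋ W.
size 2: {L,Q}, {L,R}, {Q,R}; under {L,Q} V still reaches {R,W} ∋ W.
V↔W cannot be blocked by any observed set — no back-door set.
No mediator lies on a directed V→…→W path.
Neither criterion identifies P(W|do(V)) in this graph.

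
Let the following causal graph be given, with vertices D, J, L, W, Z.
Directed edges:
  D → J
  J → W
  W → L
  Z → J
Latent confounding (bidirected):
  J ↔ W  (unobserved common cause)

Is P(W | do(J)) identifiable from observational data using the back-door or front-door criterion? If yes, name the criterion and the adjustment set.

P(W|do(J)): not identifiable (no BD/FD set).

desc(J)\{J}={L,W}; candidates ⊆ {D,Z}.
J↔W: latent back-door arc(s) into J.
size 0: {}; under {} J still reaches {D,L,W,Z} ∋ W.
size 1: {D}, {Z}; under {D} J still reaches {L,W,Z} ∋ W.
size 2: {D,Z}; under {D,Z} J still reaches {L,W} ∋ W.
J↔W cannot be blocked by any observed set — no back-door set.
No mediator lies on a directed J→…→W path.
Neither criterion identifies P(W|do(J)) in this graph.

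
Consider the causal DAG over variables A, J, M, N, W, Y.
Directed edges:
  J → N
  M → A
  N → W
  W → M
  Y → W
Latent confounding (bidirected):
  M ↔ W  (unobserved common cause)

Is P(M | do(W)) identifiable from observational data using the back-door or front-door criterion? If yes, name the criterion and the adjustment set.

desc(W)\{W}={A,M}; candidates ⊆ {J,N,Y}.
W↔M: latent back-door arc(s) into W.
size 0: {}; under {} W still reaches {A,J,M,N,Y} ∋ M.
size 1: {J}, {N}, {Y}; under {J} W still reaches {A,M,N,Y} ∋ M.
size 2: {J,N}, {J,Y}, {N,Y}; under {J,N} W still reaches {A,M,Y} ∋ M.
W↔M cannot be blocked by any observed set — no back-door set.
No mediator lies on a directed W→…→M path.
Neither criterion identifies P(M|do(W)) in this graph.

P(M|do(W)): not identifiable (no BD/FD set).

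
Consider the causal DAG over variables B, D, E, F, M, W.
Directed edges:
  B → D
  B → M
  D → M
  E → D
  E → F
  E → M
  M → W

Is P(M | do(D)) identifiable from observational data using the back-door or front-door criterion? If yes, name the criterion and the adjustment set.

P(M|do(D)): backdoor, adjust for {B, E}.

desc(D)\{D}={M,W}; candidates ⊆ {B,E,F}.
size 0: {}; under {} D still reaches {B,E,F,M,W} ∋ M.
size 1: {B}, {E}, {F}; under {B} D still reaches {E,F,M,W} ∋ M.
{B,E}: D⊥M given {B,E} in G with D→· removed — back-door holds.
P(M|do(D)) = Σ_{B,E} P(M|D,B,E)·P(B,E).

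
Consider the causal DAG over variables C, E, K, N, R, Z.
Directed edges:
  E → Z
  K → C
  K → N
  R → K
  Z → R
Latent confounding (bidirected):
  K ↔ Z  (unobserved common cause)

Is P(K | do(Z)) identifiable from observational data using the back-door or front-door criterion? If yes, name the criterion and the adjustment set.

desc(Z)\{Z}={C,K,N,R}; candidates ⊆ {E}.
Z↔K: latent back-door arc(s) into Z.
size 0: {}; under {} Z still reaches {C,E,K,N} ∋ K.
size 1: {E}; under {E} Z still reaches {C,K,N} ∋ K.
Z↔K cannot be blocked by any observed set — no back-door set.
{R}: (i) intercepts every directed Z→K path; (ii) no back-door Z→{R}; (iii) {Z} blocks every back-door {R}→K. Front-door holds.
P(K|do(Z)) = Σ_{R} P(R|Z) Σ_{Z'} P(K|R,Z')P(Z').

P(K|do(Z)): frontdoor, adjust for {R}.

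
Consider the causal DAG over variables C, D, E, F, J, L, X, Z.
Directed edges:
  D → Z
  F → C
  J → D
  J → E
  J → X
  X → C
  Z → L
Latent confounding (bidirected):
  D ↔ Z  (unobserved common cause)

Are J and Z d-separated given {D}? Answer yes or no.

No — J and Z are d-connected given {D}.

Bayes-Ball from J | {D} reaches {C,E,L,X,Z}.
Z ∈ reach(J|{D}) ⇒ J ⊥̸ Z | {D}.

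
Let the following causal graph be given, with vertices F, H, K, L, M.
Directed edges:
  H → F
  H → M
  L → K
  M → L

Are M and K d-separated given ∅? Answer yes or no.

No — M and K are d-connected given ∅.

Bayes-Ball from M | ∅ reaches {F,H,K,L}.
K ∈ reach(M|∅) ⇒ M ⊥̸ K | ∅.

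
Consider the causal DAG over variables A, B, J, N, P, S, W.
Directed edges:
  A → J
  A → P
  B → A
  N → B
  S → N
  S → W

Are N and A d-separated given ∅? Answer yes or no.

Bayes-Ball from N | ∅ reaches {A,B,J,P,S,W}.
A ∈ reach(N|∅) ⇒ N ⊥̸ A | ∅.

No — N and A are d-connected given ∅.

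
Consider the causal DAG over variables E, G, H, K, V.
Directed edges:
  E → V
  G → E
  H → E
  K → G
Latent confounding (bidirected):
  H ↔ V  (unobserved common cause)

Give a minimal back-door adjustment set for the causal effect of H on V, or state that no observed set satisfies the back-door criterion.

desc(H)\{H}={E,V}; candidates ⊆ {G,K}.
H↔V: latent back-door arc(s) into H.
size 0: {}; under {} H still reaches {V} ∋ V.
size 1: {G}, {K}; under {G} H still reaches {V} ∋ V.
size 2: {G,K}; under {G,K} H still reaches {V} ∋ V.
H↔V cannot be blocked by any observed set — no back-door set.

H→V: no observed back-door set.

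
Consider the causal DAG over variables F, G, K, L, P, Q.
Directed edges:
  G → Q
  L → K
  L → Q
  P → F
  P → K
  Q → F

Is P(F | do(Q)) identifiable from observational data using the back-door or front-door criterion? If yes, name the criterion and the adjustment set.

P(F|do(Q)): backdoor, adjust for ∅.

desc(Q)\{Q}={F}; candidates ⊆ {G,K,L,P}.
∅: Q⊥F given ∅ in G with Q→· removed — back-door holds.
P(F|do(Q)) = P(F|Q) — no adjustment needed.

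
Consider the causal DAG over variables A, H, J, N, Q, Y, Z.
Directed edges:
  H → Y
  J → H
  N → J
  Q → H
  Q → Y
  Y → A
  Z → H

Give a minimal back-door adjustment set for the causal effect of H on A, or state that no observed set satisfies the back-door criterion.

H→A: minimal back-door set {Q}.

desc(H)\{H}={A,Y}; candidates ⊆ {J,N,Q,Z}.
size 0: {}; under {} H still reaches {A,J,N,Q,Y,Z} ∋ A.
{Q}: H⊥A given {Q} in G with H→· removed — back-door holds.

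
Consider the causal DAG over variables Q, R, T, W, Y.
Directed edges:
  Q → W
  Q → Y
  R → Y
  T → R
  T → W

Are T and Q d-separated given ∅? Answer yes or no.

Bayes-Ball from T | ∅ reaches {R,W,Y}.
Q ∉ reach(T|∅) ⇒ T ⊥ Q | ∅.

Yes — T ⊥ Q | ∅.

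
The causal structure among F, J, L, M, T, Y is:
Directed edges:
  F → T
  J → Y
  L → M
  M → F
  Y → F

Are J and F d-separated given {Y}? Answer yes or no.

Bayes-Ball from J | {Y} reaches ∅.
F ∉ reach(J|{Y}) ⇒ J ⊥ F | {Y}.

Yes — J ⊥ F | {Y}.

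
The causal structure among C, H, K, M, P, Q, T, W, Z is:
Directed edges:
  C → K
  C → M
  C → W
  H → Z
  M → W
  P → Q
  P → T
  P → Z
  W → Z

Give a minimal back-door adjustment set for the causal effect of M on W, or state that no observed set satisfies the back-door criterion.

desc(M)\{M}={W,Z}; candidates ⊆ {C,H,K,P,Q,T}.
size 0: {}; under {} M still reaches {C,K,W,Z} ∋ W.
{C}: M⊥W given {C} in G with M→· removed — back-door holds.

M→W: minimal back-door set {C}.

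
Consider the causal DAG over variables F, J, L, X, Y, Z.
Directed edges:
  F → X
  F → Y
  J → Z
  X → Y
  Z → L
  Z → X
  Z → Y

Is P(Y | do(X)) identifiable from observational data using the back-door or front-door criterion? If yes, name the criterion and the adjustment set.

P(Y|do(X)): backdoor, adjust for {F, Z}.

desc(X)\{X}={Y}; candidates ⊆ {F,J,L,Z}.
size 0: {}; under {} X still reaches {F,J,L,Y,Z} ∋ Y.
size 1: {F}, {J}, {L} …(+1); under {F} X still reaches {J,L,Y,Z} ∋ Y.
{F,Z}: X⊥Y given {F,Z} in G with X→· removed — back-door holds.
P(Y|do(X)) = Σ_{F,Z} P(Y|X,F,Z)·P(F,Z).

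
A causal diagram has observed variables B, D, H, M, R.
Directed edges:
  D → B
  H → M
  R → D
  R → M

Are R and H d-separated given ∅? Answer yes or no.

Yes — R ⊥ H | ∅.

Bayes-Ball from R | ∅ reaches {B,D,M}.
H ∉ reach(R|∅) ⇒ R ⊥ H | ∅.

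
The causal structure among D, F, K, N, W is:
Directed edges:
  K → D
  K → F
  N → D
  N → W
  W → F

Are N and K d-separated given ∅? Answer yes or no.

Bayes-Ball from N | ∅ reaches {D,F,W}.
K ∉ reach(N|∅) ⇒ N ⊥ K | ∅.

Yes — N ⊥ K | ∅.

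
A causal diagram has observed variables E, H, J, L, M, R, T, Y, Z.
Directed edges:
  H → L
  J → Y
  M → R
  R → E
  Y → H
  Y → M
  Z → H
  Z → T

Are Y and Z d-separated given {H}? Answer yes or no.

No — Y and Z are d-connected given {H}.

Bayes-Ball from Y | {H} reaches {E,J,M,R,T,Z}.
Z ∈ reach(Y|{H}) ⇒ Y ⊥̸ Z | {H}.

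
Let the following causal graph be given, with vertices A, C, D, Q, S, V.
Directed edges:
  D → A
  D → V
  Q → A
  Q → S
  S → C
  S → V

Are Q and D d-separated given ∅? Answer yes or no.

Yes — Q ⊥ D | ∅.

Bayes-Ball from Q | ∅ reaches {A,C,S,V}.
D ∉ reach(Q|∅) ⇒ Q ⊥ D | ∅.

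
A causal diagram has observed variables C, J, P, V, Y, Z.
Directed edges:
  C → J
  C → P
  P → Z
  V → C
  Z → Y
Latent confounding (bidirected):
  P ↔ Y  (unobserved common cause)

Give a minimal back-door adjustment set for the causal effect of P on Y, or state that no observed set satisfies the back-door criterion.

P→Y: no observed back-door set.

desc(P)\{P}={Y,Z}; candidates ⊆ {C,J,V}.
P↔Y: latent back-door arc(s) into P.
size 0: {}; under {} P still reaches {C,J,V,Y} ∋ Y.
size 1: {C}, {J}, {V}; under {C} P still reaches {Y} ∋ Y.
size 2: {C,J}, {C,V}, {J,V}; under {C,J} P still reaches {Y} ∋ Y.
P↔Y cannot be blocked by any observed set — no back-door set.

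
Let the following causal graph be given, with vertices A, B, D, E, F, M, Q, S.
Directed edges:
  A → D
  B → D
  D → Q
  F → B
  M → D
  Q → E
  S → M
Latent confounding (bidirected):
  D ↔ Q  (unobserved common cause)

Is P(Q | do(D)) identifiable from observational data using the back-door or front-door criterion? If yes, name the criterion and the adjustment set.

P(Q|do(D)): not identifiable (no BD/FD set).

desc(D)\{D}={E,Q}; candidates ⊆ {A,B,F,M,S}.
D↔Q: latent back-door arc(s) into D.
size 0: {}; under {} D still reaches {A,B,E,F,M,Q,S} ∋ Q.
size 1: {A}, {B}, {F} …(+2); under {A} D still reaches {B,E,F,M,Q,S} ∋ Q.
size 2: {A,B}, {A,F}, {A,M} …(+7); under {A,B} D still reaches {E,M,Q,S} ∋ Q.
D↔Q cannot be blocked by any observed set — no back-door set.
No mediator lies on a directed D→…→Q path.
Neither criterion identifies P(Q|do(D)) in this graph.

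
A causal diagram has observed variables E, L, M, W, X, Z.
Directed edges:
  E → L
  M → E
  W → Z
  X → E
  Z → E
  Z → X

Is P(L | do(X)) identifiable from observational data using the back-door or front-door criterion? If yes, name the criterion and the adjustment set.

desc(X)\{X}={E,L}; candidates ⊆ {M,W,Z}.
size 0: {}; under {} X still reaches {E,L,W,Z} ∋ L.
{Z}: X⊥L given {Z} in G with X→· removed — back-door holds.
P(L|do(X)) = Σ_{Z} P(L|X,Z)·P(Z).

P(L|do(X)): backdoor, adjust for {Z}.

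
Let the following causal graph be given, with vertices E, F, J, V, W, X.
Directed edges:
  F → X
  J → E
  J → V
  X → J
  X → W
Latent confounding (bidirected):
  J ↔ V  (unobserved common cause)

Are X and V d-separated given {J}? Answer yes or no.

Bayes-Ball from X | {J} reaches {F,V,W}.
V ∈ reach(X|{J}) ⇒ X ⊥̸ V | {J}.

No — X and V are d-connected given {J}.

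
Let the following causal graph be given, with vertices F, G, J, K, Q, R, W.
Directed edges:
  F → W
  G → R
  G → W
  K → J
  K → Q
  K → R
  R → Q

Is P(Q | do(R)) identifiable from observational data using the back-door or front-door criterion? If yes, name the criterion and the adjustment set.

desc(R)\{R}={Q}; candidates ⊆ {F,G,J,K,W}.
size 0: {}; under {} R still reaches {G,J,K,Q,W} ∋ Q.
{K}: R⊥Q given {K} in G with R→· removed — back-door holds.
P(Q|do(R)) = Σ_{K} P(Q|R,K)·P(K).

P(Q|do(R)): backdoor, adjust for {K}.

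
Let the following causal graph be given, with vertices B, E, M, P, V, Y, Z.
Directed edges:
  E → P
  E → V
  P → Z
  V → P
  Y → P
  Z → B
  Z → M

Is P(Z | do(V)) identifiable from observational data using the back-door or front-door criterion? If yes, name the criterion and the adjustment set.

P(Z|do(V)): backdoor, adjust for {E}.

desc(V)\{V}={B,M,P,Z}; candidates ⊆ {E,Y}.
size 0: {}; under {} V still reaches {B,E,M,P,Z} ∋ Z.
{E}: V⊥Z given {E} in G with V→· removed — back-door holds.
P(Z|do(V)) = Σ_{E} P(Z|V,E)·P(E).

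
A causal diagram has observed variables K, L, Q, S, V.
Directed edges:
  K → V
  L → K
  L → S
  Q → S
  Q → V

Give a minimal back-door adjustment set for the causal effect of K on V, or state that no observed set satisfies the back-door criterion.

K→V: minimal back-door set ∅.

desc(K)\{K}={V}; candidates ⊆ {L,Q,S}.
∅: K⊥V given ∅ in G with K→· removed — back-door holds.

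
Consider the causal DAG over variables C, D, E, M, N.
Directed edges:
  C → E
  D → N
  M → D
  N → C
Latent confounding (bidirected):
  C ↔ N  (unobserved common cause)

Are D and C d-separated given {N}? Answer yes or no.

No — D and C are d-connected given {N}.

Bayes-Ball from D | {N} reaches {C,E,M}.
C ∈ reach(D|{N}) ⇒ D ⊥̸ C | {N}.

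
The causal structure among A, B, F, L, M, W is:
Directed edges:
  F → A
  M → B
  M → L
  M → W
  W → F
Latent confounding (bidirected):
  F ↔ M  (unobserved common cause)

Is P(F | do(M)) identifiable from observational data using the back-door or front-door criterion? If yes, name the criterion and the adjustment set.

P(F|do(M)): frontdoor, adjust for {W}.

desc(M)\{M}={A,B,F,L,W}; candidates ⊆ {—}.
M↔F: latent back-door arc(s) into M.
size 0: {}; under {} M still reaches {A,F} ∋ F.
M↔F cannot be blocked by any observed set — no back-door set.
{W}: (i) intercepts every directed M→F path; (ii) no back-door M→{W}; (iii) {M} blocks every back-door {W}→F. Front-door holds.
P(F|do(M)) = Σ_{W} P(W|M) Σ_{M'} P(F|W,M')P(M').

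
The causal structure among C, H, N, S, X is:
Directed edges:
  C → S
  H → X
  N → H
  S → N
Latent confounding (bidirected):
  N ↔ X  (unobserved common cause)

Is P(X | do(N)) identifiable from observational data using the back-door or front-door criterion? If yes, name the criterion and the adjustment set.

P(X|do(N)): frontdoor, adjust for {H}.

desc(N)\{N}={H,X}; candidates ⊆ {C,S}.
N↔X: latent back-door arc(s) into N.
size 0: {}; under {} N still reaches {C,S,X} ∋ X.
size 1: {C}, {S}; under {C} N still reaches {S,X} ∋ X.
size 2: {C,S}; under {C,S} N still reaches {X} ∋ X.
N↔X cannot be blocked by any observed set — no back-door set.
{H}: (i) intercepts every directed N→X path; (ii) no back-door N→{H}; (iii) {N} blocks every back-door {H}→X. Front-door holds.
P(X|do(N)) = Σ_{H} P(H|N) Σ_{N'} P(X|H,N')P(N').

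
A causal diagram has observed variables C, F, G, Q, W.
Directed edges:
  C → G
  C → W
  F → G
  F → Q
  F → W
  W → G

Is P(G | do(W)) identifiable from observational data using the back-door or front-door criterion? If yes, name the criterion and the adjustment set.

P(G|do(W)): backdoor, adjust for {C, F}.

desc(W)\{W}={G}; candidates ⊆ {C,F,Q}.
size 0: {}; under {} W still reaches {C,F,G,Q} ∋ G.
size 1: {C}, {F}, {Q}; under {C} W still reaches {F,G,Q} ∋ G.
{C,F}: W⊥G given {C,F} in G with W→· removed — back-door holds.
P(G|do(W)) = Σ_{C,F} P(G|W,C,F)·P(C,F).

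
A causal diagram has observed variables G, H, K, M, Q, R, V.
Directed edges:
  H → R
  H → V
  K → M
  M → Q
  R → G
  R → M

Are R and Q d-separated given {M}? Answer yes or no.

Yes — R ⊥ Q | {M}.

Bayes-Ball from R | {M} reaches {G,H,K,V}.
Q ∉ reach(R|{M}) ⇒ R ⊥ Q | {M}.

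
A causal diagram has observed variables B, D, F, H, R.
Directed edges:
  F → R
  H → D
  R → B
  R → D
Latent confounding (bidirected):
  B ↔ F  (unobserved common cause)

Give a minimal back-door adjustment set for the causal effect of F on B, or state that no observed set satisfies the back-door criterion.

desc(F)\{F}={B,D,R}; candidates ⊆ {H}.
F↔B: latent back-door arc(s) into F.
size 0: {}; under {} F still reaches {B} ∋ B.
size 1: {H}; under {H} F still reaches {B} ∋ B.
F↔B cannot be blocked by any observed set — no back-door set.

F→B: no observed back-door set.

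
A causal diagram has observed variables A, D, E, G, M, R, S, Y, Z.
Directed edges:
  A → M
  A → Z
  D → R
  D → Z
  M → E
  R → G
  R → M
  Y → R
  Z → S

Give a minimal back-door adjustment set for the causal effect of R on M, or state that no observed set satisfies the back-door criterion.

R→M: minimal back-door set ∅.

desc(R)\{R}={E,G,M}; candidates ⊆ {A,D,S,Y,Z}.
∅: R⊥M given ∅ in G with R→· removed — back-door holds.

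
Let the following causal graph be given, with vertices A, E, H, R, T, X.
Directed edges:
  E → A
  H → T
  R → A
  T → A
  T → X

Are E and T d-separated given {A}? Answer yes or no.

Bayes-Ball from E | {A} reaches {H,R,T,X}.
T ∈ reach(E|{A}) ⇒ E ⊥̸ T | {A}.

No — E and T are d-connected given {A}.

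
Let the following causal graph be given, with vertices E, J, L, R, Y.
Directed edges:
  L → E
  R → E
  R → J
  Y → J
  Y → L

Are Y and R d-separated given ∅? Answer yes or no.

Bayes-Ball from Y | ∅ reaches {E,J,L}.
R ∉ reach(Y|∅) ⇒ Y ⊥ R | ∅.

Yes — Y ⊥ R | ∅.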